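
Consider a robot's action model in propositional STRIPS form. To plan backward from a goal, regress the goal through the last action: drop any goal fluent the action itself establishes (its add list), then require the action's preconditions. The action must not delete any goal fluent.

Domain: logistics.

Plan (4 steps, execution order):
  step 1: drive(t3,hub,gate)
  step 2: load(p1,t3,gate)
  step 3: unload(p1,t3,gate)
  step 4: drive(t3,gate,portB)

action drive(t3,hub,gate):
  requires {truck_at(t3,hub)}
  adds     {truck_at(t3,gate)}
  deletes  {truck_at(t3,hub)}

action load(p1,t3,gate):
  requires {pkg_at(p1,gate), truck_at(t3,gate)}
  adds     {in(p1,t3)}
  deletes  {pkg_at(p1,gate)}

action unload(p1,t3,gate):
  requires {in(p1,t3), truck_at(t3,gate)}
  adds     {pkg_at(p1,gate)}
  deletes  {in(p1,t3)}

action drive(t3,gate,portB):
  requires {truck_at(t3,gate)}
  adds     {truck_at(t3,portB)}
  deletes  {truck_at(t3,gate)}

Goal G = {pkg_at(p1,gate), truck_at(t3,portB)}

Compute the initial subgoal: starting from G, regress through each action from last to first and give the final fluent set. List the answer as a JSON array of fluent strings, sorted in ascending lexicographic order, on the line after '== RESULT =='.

Regress step by step:
  through step 4 (drive(t3,gate,portB)): drop {truck_at(t3,portB)}, keep {pkg_at(p1,gate)}, require {truck_at(t3,gate)}
    → {pkg_at(p1,gate), truck_at(t3,gate)}
  through step 3 (unload(p1,t3,gate)): drop {pkg_at(p1,gate)}, keep {truck_at(t3,gate)}, require {in(p1,t3), truck_at(t3,gate)}
    → {in(p1,t3), truck_at(t3,gate)}
  through step 2 (load(p1,t3,gate)): drop {in(p1,t3)}, keep {truck_at(t3,gate)}, require {pkg_at(p1,gate), truck_at(t3,gate)}
    → {pkg_at(p1,gate), truck_at(t3,gate)}
  through step 1 (drive(t3,hub,gate)): drop {truck_at(t3,gate)}, keep {pkg_at(p1,gate)}, require {truck_at(t3,hub)}
    → {pkg_at(p1,gate), truck_at(t3,hub)}

== RESULT ==
["pkg_at(p1,gate)", "truck_at(t3,hub)"]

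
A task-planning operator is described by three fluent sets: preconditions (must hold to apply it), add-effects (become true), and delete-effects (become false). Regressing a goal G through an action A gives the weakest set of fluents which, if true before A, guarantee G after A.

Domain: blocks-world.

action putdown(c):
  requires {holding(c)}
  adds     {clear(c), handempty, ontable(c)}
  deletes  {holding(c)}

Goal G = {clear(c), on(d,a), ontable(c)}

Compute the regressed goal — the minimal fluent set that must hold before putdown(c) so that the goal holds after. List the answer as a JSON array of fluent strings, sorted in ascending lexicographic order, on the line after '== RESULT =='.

Regress:
  G ∩ del = {}  (empty — regression defined)
  G \ add = {clear(c), on(d,a), ontable(c)} \ {clear(c), handempty, ontable(c)} = {on(d,a)}
  ∪ pre   = {on(d,a)} ∪ {holding(c)}
          = {holding(c), on(d,a)}

== RESULT ==
["holding(c)", "on(d,a)"]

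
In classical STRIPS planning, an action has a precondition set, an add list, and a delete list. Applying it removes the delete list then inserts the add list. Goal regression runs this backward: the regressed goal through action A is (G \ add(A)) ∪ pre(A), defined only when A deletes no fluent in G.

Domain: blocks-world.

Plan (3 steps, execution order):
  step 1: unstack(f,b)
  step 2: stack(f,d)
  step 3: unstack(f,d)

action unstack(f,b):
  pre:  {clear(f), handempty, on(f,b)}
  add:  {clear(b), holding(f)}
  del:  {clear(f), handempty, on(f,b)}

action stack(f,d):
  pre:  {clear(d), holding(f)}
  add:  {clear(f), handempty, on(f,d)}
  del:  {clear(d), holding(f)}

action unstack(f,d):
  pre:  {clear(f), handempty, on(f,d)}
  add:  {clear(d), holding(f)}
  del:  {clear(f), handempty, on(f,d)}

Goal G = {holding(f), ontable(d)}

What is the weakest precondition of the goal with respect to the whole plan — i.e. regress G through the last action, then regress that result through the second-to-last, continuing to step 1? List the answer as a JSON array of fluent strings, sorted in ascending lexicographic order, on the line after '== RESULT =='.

Work backward from the goal:
  through step 3 (unstack(f,d)): drop {holding(f)}, keep {ontable(d)}, require {clear(f), handempty, on(f,d)}
    → {clear(f), handempty, on(f,d), ontable(d)}
  through step 2 (stack(f,d)): drop {clear(f), handempty, on(f,d)}, keep {ontable(d)}, require {clear(d), holding(f)}
    → {clear(d), holding(f), ontable(d)}
  through step 1 (unstack(f,b)): drop {holding(f)}, keep {clear(d), ontable(d)}, require {clear(f), handempty, on(f,b)}
    → {clear(d), clear(f), handempty, on(f,b), ontable(d)}

== RESULT ==
["clear(d)", "clear(f)", "handempty", "on(f,b)", "ontable(d)"]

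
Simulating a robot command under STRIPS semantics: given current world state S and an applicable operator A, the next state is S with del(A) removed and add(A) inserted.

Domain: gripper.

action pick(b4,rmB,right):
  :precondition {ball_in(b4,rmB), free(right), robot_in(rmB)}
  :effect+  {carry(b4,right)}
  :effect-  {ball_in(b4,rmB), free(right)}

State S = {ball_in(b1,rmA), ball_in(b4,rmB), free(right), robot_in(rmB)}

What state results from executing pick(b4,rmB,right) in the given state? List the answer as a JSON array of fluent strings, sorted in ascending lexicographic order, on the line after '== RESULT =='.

Compute (S \ del) ∪ add:
  pre ⊆ S: {ball_in(b4,rmB), free(right), robot_in(rmB)} ⊆ S  — applicable
  S \ del = {ball_in(b1,rmA), robot_in(rmB)}
  ∪ add   = {ball_in(b1,rmA), carry(b4,right), robot_in(rmB)}

== RESULT ==
["ball_in(b1,rmA)", "carry(b4,right)", "robot_in(rmB)"]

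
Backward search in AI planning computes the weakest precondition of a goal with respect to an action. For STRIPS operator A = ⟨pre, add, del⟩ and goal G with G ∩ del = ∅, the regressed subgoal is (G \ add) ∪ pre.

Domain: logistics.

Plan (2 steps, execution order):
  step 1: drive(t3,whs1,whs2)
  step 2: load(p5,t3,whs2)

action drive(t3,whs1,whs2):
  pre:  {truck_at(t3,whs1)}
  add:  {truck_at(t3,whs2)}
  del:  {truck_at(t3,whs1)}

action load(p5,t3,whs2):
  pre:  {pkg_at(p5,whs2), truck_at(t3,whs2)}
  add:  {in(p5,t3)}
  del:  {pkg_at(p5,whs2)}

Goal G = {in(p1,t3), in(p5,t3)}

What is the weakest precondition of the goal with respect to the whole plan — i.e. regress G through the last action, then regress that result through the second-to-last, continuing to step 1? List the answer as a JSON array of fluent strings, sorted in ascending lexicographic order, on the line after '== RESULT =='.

Work backward from the goal:
  through step 2 (load(p5,t3,whs2)): drop {in(p5,t3)}, keep {in(p1,t3)}, require {pkg_at(p5,whs2), truck_at(t3,whs2)}
    → {in(p1,t3), pkg_at(p5,whs2), truck_at(t3,whs2)}
  through step 1 (drive(t3,whs1,whs2)): drop {truck_at(t3,whs2)}, keep {in(p1,t3), pkg_at(p5,whs2)}, require {truck_at(t3,whs1)}
    → {in(p1,t3), pkg_at(p5,whs2), truck_at(t3,whs1)}

== RESULT ==
["in(p1,t3)", "pkg_at(p5,whs2)", "truck_at(t3,whs1)"]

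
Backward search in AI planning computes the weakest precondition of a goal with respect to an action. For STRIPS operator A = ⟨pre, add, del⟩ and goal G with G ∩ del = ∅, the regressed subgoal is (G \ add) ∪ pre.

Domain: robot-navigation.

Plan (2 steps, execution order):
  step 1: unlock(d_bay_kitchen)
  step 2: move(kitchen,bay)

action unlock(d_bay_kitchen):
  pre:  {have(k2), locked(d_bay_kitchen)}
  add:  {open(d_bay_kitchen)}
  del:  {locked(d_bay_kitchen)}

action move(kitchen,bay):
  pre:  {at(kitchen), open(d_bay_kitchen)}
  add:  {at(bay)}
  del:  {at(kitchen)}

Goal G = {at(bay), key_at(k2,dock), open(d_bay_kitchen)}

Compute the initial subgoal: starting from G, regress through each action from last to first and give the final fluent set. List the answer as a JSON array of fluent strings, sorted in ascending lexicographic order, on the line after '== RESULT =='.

Work backward from the goal:
  through step 2 (move(kitchen,bay)): drop {at(bay)}, keep {key_at(k2,dock), open(d_bay_kitchen)}, require {at(kitchen), open(d_bay_kitchen)}
    → {at(kitchen), key_at(k2,dock), open(d_bay_kitchen)}
  through step 1 (unlock(d_bay_kitchen)): drop {open(d_bay_kitchen)}, keep {at(kitchen), key_at(k2,dock)}, require {have(k2), locked(d_bay_kitchen)}
    → {at(kitchen), have(k2), key_at(k2,dock), locked(d_bay_kitchen)}

== RESULT ==
["at(kitchen)", "have(k2)", "key_at(k2,dock)", "locked(d_bay_kitchen)"]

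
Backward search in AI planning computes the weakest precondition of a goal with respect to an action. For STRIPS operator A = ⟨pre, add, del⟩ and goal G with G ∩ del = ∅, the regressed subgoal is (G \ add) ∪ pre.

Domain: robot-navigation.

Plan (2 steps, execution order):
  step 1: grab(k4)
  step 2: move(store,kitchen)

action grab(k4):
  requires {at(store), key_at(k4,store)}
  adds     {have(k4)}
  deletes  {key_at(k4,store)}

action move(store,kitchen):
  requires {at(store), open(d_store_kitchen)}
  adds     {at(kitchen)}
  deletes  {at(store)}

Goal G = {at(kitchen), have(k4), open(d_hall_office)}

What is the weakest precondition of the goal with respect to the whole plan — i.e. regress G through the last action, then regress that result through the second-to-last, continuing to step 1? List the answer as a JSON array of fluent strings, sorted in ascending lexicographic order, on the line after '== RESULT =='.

Regress step by step:
  through step 2 (move(store,kitchen)): drop {at(kitchen)}, keep {have(k4), open(d_hall_office)}, require {at(store), open(d_store_kitchen)}
    → {at(store), have(k4), open(d_hall_office), open(d_store_kitchen)}
  through step 1 (grab(k4)): drop {have(k4)}, keep {at(store), open(d_hall_office), open(d_store_kitchen)}, require {at(store), key_at(k4,store)}
    → {at(store), key_at(k4,store), open(d_hall_office), open(d_store_kitchen)}

== RESULT ==
["at(store)", "key_at(k4,store)", "open(d_hall_office)", "open(d_store_kitchen)"]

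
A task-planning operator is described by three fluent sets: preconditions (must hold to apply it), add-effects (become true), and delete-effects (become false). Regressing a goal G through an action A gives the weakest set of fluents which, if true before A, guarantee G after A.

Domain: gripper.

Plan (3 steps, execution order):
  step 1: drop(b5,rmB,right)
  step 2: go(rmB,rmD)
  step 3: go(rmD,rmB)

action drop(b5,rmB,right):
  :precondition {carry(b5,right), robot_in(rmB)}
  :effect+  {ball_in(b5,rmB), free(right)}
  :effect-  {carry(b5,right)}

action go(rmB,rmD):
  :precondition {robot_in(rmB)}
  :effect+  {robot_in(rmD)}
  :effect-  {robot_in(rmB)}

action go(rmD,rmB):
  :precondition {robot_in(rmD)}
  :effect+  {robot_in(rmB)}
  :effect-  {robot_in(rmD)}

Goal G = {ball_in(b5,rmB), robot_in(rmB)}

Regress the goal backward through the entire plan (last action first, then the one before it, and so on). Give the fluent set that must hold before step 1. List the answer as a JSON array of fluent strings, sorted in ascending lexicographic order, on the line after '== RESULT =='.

Work backward from the goal:
  through step 3 (go(rmD,rmB)): drop {robot_in(rmB)}, keep {ball_in(b5,rmB)}, require {robot_in(rmD)}
    → {ball_in(b5,rmB), robot_in(rmD)}
  through step 2 (go(rmB,rmD)): drop {robot_in(rmD)}, keep {ball_in(b5,rmB)}, require {robot_in(rmB)}
    → {ball_in(b5,rmB), robot_in(rmB)}
  through step 1 (drop(b5,rmB,right)): drop {ball_in(b5,rmB)}, keep {robot_in(rmB)}, require {carry(b5,right), robot_in(rmB)}
    → {carry(b5,right), robot_in(rmB)}

== RESULT ==
["carry(b5,right)", "robot_in(rmB)"]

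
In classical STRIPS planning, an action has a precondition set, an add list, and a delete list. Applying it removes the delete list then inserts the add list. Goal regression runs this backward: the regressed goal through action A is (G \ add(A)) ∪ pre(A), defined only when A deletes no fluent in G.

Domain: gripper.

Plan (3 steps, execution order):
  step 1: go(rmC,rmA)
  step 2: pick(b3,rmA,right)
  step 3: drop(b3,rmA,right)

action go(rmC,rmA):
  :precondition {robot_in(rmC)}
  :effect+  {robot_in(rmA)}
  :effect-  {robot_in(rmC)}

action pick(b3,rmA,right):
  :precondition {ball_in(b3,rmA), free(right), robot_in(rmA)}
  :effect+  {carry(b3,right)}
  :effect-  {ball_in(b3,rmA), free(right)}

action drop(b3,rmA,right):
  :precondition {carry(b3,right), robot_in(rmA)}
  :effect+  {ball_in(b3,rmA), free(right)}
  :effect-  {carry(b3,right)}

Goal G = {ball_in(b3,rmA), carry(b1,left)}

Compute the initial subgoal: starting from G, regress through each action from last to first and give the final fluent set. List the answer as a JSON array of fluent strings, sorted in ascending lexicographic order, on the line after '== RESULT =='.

Work backward from the goal:
  through step 3 (drop(b3,rmA,right)): drop {ball_in(b3,rmA)}, keep {carry(b1,left)}, require {carry(b3,right), robot_in(rmA)}
    → {carry(b1,left), carry(b3,right), robot_in(rmA)}
  through step 2 (pick(b3,rmA,right)): drop {carry(b3,right)}, keep {carry(b1,left), robot_in(rmA)}, require {ball_in(b3,rmA), free(right), robot_in(rmA)}
    → {ball_in(b3,rmA), carry(b1,left), free(right), robot_in(rmA)}
  through step 1 (go(rmC,rmA)): drop {robot_in(rmA)}, keep {ball_in(b3,rmA), carry(b1,left), free(right)}, require {robot_in(rmC)}
    → {ball_in(b3,rmA), carry(b1,left), free(right), robot_in(rmC)}

== RESULT ==
["ball_in(b3,rmA)", "carry(b1,left)", "free(right)", "robot_in(rmC)"]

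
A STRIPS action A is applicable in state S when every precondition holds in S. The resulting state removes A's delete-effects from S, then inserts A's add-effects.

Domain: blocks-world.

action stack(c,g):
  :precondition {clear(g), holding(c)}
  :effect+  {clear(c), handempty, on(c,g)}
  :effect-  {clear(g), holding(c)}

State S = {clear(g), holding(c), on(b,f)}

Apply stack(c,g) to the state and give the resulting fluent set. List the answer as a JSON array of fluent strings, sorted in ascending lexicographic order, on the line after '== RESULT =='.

Progress:
  pre ⊆ S: {clear(g), holding(c)} ⊆ S  — applicable
  S \ del = {on(b,f)}
  ∪ add   = {clear(c), handempty, on(b,f), on(c,g)}

== RESULT ==
["clear(c)", "handempty", "on(b,f)", "on(c,g)"]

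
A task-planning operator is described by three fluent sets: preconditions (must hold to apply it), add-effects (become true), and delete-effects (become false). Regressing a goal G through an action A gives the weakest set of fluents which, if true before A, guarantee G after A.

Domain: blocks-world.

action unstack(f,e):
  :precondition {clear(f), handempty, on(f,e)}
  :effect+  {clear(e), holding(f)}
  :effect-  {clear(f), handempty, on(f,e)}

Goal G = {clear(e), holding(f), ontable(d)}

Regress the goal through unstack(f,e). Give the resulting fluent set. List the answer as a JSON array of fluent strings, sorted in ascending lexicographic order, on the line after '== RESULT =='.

Compute (G \ add) ∪ pre:
  G ∩ del = {}  (empty — regression defined)
  G \ add = {clear(e), holding(f), ontable(d)} \ {clear(e), holding(f)} = {ontable(d)}
  ∪ pre   = {ontable(d)} ∪ {clear(f), handempty, on(f,e)}
          = {clear(f), handempty, on(f,e), ontable(d)}

== RESULT ==
["clear(f)", "handempty", "on(f,e)", "ontable(d)"]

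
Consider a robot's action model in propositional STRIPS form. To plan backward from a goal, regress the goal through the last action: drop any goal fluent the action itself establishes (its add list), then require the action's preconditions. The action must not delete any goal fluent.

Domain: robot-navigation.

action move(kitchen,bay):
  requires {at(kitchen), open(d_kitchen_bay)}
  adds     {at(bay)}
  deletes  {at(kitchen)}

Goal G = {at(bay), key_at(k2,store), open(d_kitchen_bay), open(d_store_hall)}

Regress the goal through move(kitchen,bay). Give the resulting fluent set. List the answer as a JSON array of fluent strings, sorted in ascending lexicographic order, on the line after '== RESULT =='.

Compute (G \ add) ∪ pre:
  G ∩ del = {}  (empty — regression defined)
  G \ add = {at(bay), key_at(k2,store), open(d_kitchen_bay), open(d_store_hall)} \ {at(bay)} = {key_at(k2,store), open(d_kitchen_bay), open(d_store_hall)}
  ∪ pre   = {key_at(k2,store), open(d_kitchen_bay), open(d_store_hall)} ∪ {at(kitchen), open(d_kitchen_bay)}
          = {at(kitchen), key_at(k2,store), open(d_kitchen_bay), open(d_store_hall)}

== RESULT ==
["at(kitchen)", "key_at(k2,store)", "open(d_kitchen_bay)", "open(d_store_hall)"]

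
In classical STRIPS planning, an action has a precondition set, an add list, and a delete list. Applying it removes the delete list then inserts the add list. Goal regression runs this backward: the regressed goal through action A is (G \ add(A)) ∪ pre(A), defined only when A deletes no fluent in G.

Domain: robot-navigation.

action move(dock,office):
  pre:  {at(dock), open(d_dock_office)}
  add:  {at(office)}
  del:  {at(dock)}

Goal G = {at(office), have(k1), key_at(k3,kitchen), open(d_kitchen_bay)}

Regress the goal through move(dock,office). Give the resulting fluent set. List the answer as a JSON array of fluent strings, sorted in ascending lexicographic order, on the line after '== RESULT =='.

Regress:
  G ∩ del = {}  (empty — regression defined)
  G \ add = {at(office), have(k1), key_at(k3,kitchen), open(d_kitchen_bay)} \ {at(office)} = {have(k1), key_at(k3,kitchen), open(d_kitchen_bay)}
  ∪ pre   = {have(k1), key_at(k3,kitchen), open(d_kitchen_bay)} ∪ {at(dock), open(d_dock_office)}
          = {at(dock), have(k1), key_at(k3,kitchen), open(d_dock_office), open(d_kitchen_bay)}

== RESULT ==
["at(dock)", "have(k1)", "key_at(k3,kitchen)", "open(d_dock_office)", "open(d_kitchen_bay)"]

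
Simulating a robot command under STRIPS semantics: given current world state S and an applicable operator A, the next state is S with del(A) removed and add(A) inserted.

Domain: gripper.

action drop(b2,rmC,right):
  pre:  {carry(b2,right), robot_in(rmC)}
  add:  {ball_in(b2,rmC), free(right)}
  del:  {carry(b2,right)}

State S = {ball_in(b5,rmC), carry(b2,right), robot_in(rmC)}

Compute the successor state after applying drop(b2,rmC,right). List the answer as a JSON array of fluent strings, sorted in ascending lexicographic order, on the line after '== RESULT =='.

Compute (S \ del) ∪ add:
  pre ⊆ S: {carry(b2,right), robot_in(rmC)} ⊆ S  — applicable
  S \ del = {ball_in(b5,rmC), robot_in(rmC)}
  ∪ add   = {ball_in(b2,rmC), ball_in(b5,rmC), free(right), robot_in(rmC)}

== RESULT ==
["ball_in(b2,rmC)", "ball_in(b5,rmC)", "free(right)", "robot_in(rmC)"]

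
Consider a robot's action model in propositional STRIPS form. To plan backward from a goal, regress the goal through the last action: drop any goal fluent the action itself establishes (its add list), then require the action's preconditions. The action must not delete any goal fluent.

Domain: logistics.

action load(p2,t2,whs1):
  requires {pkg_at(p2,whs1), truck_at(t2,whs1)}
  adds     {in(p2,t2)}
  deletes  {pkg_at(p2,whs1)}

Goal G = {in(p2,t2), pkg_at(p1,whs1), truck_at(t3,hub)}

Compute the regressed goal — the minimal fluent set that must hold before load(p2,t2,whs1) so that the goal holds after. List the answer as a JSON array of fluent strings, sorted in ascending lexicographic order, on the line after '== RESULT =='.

Regress:
  G ∩ del = {}  (empty — regression defined)
  G \ add = {in(p2,t2), pkg_at(p1,whs1), truck_at(t3,hub)} \ {in(p2,t2)} = {pkg_at(p1,whs1), truck_at(t3,hub)}
  ∪ pre   = {pkg_at(p1,whs1), truck_at(t3,hub)} ∪ {pkg_at(p2,whs1), truck_at(t2,whs1)}
          = {pkg_at(p1,whs1), pkg_at(p2,whs1), truck_at(t2,whs1), truck_at(t3,hub)}

== RESULT ==
["pkg_at(p1,whs1)", "pkg_at(p2,whs1)", "truck_at(t2,whs1)", "truck_at(t3,hub)"]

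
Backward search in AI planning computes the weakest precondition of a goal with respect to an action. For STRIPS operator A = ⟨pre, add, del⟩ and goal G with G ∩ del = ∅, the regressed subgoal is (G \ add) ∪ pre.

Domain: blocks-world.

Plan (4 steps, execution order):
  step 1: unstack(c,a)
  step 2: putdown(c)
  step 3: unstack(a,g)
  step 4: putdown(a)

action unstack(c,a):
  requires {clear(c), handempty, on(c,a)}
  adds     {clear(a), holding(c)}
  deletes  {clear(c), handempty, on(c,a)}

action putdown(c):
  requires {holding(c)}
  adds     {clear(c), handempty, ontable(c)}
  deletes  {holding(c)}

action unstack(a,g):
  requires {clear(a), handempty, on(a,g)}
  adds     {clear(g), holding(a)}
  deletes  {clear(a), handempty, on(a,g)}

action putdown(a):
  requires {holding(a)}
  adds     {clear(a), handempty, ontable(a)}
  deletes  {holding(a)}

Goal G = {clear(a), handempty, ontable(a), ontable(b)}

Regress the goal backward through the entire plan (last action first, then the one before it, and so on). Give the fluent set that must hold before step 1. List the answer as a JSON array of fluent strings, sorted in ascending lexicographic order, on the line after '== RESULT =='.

Regress step by step:
  through step 4 (putdown(a)): drop {clear(a), handempty, ontable(a)}, keep {ontable(b)}, require {holding(a)}
    → {holding(a), ontable(b)}
  through step 3 (unstack(a,g)): drop {holding(a)}, keep {ontable(b)}, require {clear(a), handempty, on(a,g)}
    → {clear(a), handempty, on(a,g), ontable(b)}
  through step 2 (putdown(c)): drop {handempty}, keep {clear(a), on(a,g), ontable(b)}, require {holding(c)}
    → {clear(a), holding(c), on(a,g), ontable(b)}
  through step 1 (unstack(c,a)): drop {clear(a), holding(c)}, keep {on(a,g), ontable(b)}, require {clear(c), handempty, on(c,a)}
    → {clear(c), handempty, on(a,g), on(c,a), ontable(b)}

== RESULT ==
["clear(c)", "handempty", "on(a,g)", "on(c,a)", "ontable(b)"]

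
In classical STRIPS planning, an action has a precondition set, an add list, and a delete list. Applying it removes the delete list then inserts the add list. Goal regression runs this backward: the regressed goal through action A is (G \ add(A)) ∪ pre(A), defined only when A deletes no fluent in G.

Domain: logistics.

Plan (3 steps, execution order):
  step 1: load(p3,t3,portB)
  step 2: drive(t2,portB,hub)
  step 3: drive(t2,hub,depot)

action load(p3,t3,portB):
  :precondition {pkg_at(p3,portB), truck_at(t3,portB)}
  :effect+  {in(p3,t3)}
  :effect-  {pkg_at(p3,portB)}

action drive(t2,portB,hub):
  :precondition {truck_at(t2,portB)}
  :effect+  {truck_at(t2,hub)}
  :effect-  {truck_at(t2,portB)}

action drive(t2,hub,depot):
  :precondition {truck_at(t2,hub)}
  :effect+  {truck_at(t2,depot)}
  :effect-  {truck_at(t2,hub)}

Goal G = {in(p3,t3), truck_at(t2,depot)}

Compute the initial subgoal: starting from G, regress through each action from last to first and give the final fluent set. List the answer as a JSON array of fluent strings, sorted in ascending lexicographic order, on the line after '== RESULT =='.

Regress step by step:
  through step 3 (drive(t2,hub,depot)): drop {truck_at(t2,depot)}, keep {in(p3,t3)}, require {truck_at(t2,hub)}
    → {in(p3,t3), truck_at(t2,hub)}
  through step 2 (drive(t2,portB,hub)): drop {truck_at(t2,hub)}, keep {in(p3,t3)}, require {truck_at(t2,portB)}
    → {in(p3,t3), truck_at(t2,portB)}
  through step 1 (load(p3,t3,portB)): drop {in(p3,t3)}, keep {truck_at(t2,portB)}, require {pkg_at(p3,portB), truck_at(t3,portB)}
    → {pkg_at(p3,portB), truck_at(t2,portB), truck_at(t3,portB)}

== RESULT ==
["pkg_at(p3,portB)", "truck_at(t2,portB)", "truck_at(t3,portB)"]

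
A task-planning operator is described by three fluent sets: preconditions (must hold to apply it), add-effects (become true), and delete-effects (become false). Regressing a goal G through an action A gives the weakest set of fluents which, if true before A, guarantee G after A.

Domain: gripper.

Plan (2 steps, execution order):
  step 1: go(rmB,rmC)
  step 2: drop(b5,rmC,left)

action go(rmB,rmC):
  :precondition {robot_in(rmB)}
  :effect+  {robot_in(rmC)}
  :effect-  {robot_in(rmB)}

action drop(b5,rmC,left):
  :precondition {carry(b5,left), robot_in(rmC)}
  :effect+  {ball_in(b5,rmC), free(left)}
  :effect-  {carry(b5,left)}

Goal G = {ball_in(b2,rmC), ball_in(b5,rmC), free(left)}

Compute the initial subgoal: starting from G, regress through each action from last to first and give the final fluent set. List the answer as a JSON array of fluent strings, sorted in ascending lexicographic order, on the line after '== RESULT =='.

Work backward from the goal:
  through step 2 (drop(b5,rmC,left)): drop {ball_in(b5,rmC), free(left)}, keep {ball_in(b2,rmC)}, require {carry(b5,left), robot_in(rmC)}
    → {ball_in(b2,rmC), carry(b5,left), robot_in(rmC)}
  through step 1 (go(rmB,rmC)): drop {robot_in(rmC)}, keep {ball_in(b2,rmC), carry(b5,left)}, require {robot_in(rmB)}
    → {ball_in(b2,rmC), carry(b5,left), robot_in(rmB)}

== RESULT ==
["ball_in(b2,rmC)", "carry(b5,left)", "robot_in(rmB)"]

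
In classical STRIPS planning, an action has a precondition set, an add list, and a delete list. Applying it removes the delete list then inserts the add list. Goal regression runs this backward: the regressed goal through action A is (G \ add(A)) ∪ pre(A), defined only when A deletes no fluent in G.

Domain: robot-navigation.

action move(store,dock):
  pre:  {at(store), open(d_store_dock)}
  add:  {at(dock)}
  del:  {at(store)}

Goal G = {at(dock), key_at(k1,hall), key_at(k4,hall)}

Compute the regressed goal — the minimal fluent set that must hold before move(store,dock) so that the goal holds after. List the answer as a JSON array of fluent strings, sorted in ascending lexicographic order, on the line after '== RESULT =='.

Regress:
  G ∩ del = {}  (empty — regression defined)
  G \ add = {at(dock), key_at(k1,hall), key_at(k4,hall)} \ {at(dock)} = {key_at(k1,hall), key_at(k4,hall)}
  ∪ pre   = {key_at(k1,hall), key_at(k4,hall)} ∪ {at(store), open(d_store_dock)}
          = {at(store), key_at(k1,hall), key_at(k4,hall), open(d_store_dock)}

== RESULT ==
["at(store)", "key_at(k1,hall)", "key_at(k4,hall)", "open(d_store_dock)"]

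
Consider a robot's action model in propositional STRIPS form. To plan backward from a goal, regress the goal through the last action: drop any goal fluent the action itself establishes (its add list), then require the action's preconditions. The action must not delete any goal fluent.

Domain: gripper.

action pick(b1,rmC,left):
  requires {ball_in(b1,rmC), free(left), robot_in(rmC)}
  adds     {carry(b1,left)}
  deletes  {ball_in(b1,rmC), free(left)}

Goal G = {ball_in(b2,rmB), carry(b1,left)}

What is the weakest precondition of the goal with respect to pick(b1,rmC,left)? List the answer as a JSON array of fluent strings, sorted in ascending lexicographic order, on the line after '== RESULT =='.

Compute (G \ add) ∪ pre:
  G ∩ del = {}  (empty — regression defined)
  G \ add = {ball_in(b2,rmB), carry(b1,left)} \ {carry(b1,left)} = {ball_in(b2,rmB)}
  ∪ pre   = {ball_in(b2,rmB)} ∪ {ball_in(b1,rmC), free(left), robot_in(rmC)}
          = {ball_in(b1,rmC), ball_in(b2,rmB), free(left), robot_in(rmC)}

== RESULT ==
["ball_in(b1,rmC)", "ball_in(b2,rmB)", "free(left)", "robot_in(rmC)"]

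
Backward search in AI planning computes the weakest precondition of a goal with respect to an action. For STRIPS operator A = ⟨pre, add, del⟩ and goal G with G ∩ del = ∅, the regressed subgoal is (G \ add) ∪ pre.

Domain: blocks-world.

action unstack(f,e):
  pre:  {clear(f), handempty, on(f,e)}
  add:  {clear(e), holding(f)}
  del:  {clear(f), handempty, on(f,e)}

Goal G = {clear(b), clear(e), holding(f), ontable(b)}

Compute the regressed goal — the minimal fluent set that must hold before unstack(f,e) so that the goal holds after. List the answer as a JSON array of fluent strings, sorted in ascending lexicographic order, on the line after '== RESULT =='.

Regress:
  G ∩ del = {}  (empty — regression defined)
  G \ add = {clear(b), clear(e), holding(f), ontable(b)} \ {clear(e), holding(f)} = {clear(b), ontable(b)}
  ∪ pre   = {clear(b), ontable(b)} ∪ {clear(f), handempty, on(f,e)}
          = {clear(b), clear(f), handempty, on(f,e), ontable(b)}

== RESULT ==
["clear(b)", "clear(f)", "handempty", "on(f,e)", "ontable(b)"]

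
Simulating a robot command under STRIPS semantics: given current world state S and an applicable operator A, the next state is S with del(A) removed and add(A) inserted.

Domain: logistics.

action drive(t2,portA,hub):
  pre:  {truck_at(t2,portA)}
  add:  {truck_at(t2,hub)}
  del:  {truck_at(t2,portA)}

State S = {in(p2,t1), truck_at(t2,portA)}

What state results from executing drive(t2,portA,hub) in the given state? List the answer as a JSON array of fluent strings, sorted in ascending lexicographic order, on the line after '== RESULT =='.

Compute (S \ del) ∪ add:
  pre ⊆ S: {truck_at(t2,portA)} ⊆ S  — applicable
  S \ del = {in(p2,t1)}
  ∪ add   = {in(p2,t1), truck_at(t2,hub)}

== RESULT ==
["in(p2,t1)", "truck_at(t2,hub)"]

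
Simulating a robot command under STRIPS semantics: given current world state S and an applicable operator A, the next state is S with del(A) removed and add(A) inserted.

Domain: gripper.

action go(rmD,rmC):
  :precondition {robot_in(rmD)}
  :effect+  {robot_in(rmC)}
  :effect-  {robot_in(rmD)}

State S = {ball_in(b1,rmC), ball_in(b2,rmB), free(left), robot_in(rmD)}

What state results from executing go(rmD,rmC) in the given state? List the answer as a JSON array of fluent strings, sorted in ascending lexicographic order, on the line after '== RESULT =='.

Progress:
  pre ⊆ S: {robot_in(rmD)} ⊆ S  — applicable
  S \ del = {ball_in(b1,rmC), ball_in(b2,rmB), free(left)}
  ∪ add   = {ball_in(b1,rmC), ball_in(b2,rmB), free(left), robot_in(rmC)}

== RESULT ==
["ball_in(b1,rmC)", "ball_in(b2,rmB)", "free(left)", "robot_in(rmC)"]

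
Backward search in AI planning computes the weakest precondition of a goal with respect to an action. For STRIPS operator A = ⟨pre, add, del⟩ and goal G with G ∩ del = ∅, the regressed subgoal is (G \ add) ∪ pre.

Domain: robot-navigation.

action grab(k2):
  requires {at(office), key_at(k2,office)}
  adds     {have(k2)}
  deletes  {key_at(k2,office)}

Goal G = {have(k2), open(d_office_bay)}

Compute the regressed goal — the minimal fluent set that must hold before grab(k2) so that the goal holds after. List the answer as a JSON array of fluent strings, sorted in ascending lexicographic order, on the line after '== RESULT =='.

Regress:
  G ∩ del = {}  (empty — regression defined)
  G \ add = {have(k2), open(d_office_bay)} \ {have(k2)} = {open(d_office_bay)}
  ∪ pre   = {open(d_office_bay)} ∪ {at(office), key_at(k2,office)}
          = {at(office), key_at(k2,office), open(d_office_bay)}

== RESULT ==
["at(office)", "key_at(k2,office)", "open(d_office_bay)"]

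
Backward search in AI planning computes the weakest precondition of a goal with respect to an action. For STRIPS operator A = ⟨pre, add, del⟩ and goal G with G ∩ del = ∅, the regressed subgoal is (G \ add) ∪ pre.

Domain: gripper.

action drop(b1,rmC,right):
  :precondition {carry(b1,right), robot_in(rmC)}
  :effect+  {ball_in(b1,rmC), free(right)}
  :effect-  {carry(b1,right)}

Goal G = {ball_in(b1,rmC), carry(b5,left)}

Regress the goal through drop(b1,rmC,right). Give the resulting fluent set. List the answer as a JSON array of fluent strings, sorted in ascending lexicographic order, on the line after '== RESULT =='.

Compute (G \ add) ∪ pre:
  G ∩ del = {}  (empty — regression defined)
  G \ add = {ball_in(b1,rmC), carry(b5,left)} \ {ball_in(b1,rmC), free(right)} = {carry(b5,left)}
  ∪ pre   = {carry(b5,left)} ∪ {carry(b1,right), robot_in(rmC)}
          = {carry(b1,right), carry(b5,left), robot_in(rmC)}

== RESULT ==
["carry(b1,right)", "carry(b5,left)", "robot_in(rmC)"]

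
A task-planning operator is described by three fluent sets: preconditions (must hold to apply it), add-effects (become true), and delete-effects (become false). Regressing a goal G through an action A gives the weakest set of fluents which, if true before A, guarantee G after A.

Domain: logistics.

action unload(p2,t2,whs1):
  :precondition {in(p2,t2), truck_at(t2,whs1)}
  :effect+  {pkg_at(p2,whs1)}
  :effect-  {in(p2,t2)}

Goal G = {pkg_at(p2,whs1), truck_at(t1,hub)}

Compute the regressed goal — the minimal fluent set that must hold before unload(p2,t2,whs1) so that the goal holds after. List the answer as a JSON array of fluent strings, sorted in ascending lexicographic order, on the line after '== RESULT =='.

Compute (G \ add) ∪ pre:
  G ∩ del = {}  (empty — regression defined)
  G \ add = {pkg_at(p2,whs1), truck_at(t1,hub)} \ {pkg_at(p2,whs1)} = {truck_at(t1,hub)}
  ∪ pre   = {truck_at(t1,hub)} ∪ {in(p2,t2), truck_at(t2,whs1)}
          = {in(p2,t2), truck_at(t1,hub), truck_at(t2,whs1)}

== RESULT ==
["in(p2,t2)", "truck_at(t1,hub)", "truck_at(t2,whs1)"]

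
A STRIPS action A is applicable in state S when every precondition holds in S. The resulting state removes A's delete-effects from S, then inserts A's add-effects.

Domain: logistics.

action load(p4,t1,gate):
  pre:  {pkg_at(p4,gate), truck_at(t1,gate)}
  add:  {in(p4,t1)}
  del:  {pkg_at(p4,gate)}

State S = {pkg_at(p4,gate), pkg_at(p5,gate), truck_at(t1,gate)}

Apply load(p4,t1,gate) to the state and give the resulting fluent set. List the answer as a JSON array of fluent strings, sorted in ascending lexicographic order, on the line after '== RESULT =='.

Compute (S \ del) ∪ add:
  pre ⊆ S: {pkg_at(p4,gate), truck_at(t1,gate)} ⊆ S  — applicable
  S \ del = {pkg_at(p5,gate), truck_at(t1,gate)}
  ∪ add   = {in(p4,t1), pkg_at(p5,gate), truck_at(t1,gate)}

== RESULT ==
["in(p4,t1)", "pkg_at(p5,gate)", "truck_at(t1,gate)"]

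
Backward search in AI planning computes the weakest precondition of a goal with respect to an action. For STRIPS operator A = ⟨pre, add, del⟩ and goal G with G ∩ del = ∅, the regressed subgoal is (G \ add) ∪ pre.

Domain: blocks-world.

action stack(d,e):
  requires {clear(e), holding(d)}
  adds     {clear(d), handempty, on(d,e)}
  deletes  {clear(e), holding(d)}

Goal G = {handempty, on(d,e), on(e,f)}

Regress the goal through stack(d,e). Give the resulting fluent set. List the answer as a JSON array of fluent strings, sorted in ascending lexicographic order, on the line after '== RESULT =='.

Regress:
  G ∩ del = {}  (empty — regression defined)
  G \ add = {handempty, on(d,e), on(e,f)} \ {clear(d), handempty, on(d,e)} = {on(e,f)}
  ∪ pre   = {on(e,f)} ∪ {clear(e), holding(d)}
          = {clear(e), holding(d), on(e,f)}

== RESULT ==
["clear(e)", "holding(d)", "on(e,f)"]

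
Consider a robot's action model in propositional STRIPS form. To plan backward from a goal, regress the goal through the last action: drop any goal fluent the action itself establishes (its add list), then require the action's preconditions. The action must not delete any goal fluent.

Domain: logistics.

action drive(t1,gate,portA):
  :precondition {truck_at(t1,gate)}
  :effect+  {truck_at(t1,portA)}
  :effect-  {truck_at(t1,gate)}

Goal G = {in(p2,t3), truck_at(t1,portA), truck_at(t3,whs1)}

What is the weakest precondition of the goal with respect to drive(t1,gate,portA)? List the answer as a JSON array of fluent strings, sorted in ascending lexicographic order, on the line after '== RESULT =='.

Compute (G \ add) ∪ pre:
  G ∩ del = {}  (empty — regression defined)
  G \ add = {in(p2,t3), truck_at(t1,portA), truck_at(t3,whs1)} \ {truck_at(t1,portA)} = {in(p2,t3), truck_at(t3,whs1)}
  ∪ pre   = {in(p2,t3), truck_at(t3,whs1)} ∪ {truck_at(t1,gate)}
          = {in(p2,t3), truck_at(t1,gate), truck_at(t3,whs1)}

== RESULT ==
["in(p2,t3)", "truck_at(t1,gate)", "truck_at(t3,whs1)"]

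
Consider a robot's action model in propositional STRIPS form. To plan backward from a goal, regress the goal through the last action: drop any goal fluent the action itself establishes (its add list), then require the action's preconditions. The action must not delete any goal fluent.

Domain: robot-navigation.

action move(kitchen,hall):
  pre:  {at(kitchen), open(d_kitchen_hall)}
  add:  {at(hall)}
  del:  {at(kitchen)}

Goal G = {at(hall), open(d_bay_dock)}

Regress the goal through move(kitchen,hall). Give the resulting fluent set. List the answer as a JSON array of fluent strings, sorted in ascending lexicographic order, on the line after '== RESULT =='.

Regress:
  G ∩ del = {}  (empty — regression defined)
  G \ add = {at(hall), open(d_bay_dock)} \ {at(hall)} = {open(d_bay_dock)}
  ∪ pre   = {open(d_bay_dock)} ∪ {at(kitchen), open(d_kitchen_hall)}
          = {at(kitchen), open(d_bay_dock), open(d_kitchen_hall)}

== RESULT ==
["at(kitchen)", "open(d_bay_dock)", "open(d_kitchen_hall)"]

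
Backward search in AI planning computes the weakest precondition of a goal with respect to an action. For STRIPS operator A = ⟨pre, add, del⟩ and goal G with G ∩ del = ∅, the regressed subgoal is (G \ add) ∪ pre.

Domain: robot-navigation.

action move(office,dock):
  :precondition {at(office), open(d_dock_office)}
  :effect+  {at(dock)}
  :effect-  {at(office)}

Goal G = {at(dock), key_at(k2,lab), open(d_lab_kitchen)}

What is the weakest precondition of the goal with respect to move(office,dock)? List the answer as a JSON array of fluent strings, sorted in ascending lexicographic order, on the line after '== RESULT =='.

Regress:
  G ∩ del = {}  (empty — regression defined)
  G \ add = {at(dock), key_at(k2,lab), open(d_lab_kitchen)} \ {at(dock)} = {key_at(k2,lab), open(d_lab_kitchen)}
  ∪ pre   = {key_at(k2,lab), open(d_lab_kitchen)} ∪ {at(office), open(d_dock_office)}
          = {at(office), key_at(k2,lab), open(d_dock_office), open(d_lab_kitchen)}

== RESULT ==
["at(office)", "key_at(k2,lab)", "open(d_dock_office)", "open(d_lab_kitchen)"]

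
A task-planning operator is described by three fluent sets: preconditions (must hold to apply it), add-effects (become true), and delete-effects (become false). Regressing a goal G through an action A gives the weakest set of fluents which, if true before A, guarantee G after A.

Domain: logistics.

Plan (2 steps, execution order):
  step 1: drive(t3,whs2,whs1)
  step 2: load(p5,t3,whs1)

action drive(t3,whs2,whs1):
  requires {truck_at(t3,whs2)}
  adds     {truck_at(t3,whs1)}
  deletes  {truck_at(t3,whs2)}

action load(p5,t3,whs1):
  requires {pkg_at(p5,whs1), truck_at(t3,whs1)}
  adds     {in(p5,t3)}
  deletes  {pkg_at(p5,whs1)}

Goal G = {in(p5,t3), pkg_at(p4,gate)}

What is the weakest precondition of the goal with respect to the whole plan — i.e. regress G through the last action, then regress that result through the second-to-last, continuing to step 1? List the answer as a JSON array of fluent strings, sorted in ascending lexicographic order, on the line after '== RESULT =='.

Work backward from the goal:
  through step 2 (load(p5,t3,whs1)): drop {in(p5,t3)}, keep {pkg_at(p4,gate)}, require {pkg_at(p5,whs1), truck_at(t3,whs1)}
    → {pkg_at(p4,gate), pkg_at(p5,whs1), truck_at(t3,whs1)}
  through step 1 (drive(t3,whs2,whs1)): drop {truck_at(t3,whs1)}, keep {pkg_at(p4,gate), pkg_at(p5,whs1)}, require {truck_at(t3,whs2)}
    → {pkg_at(p4,gate), pkg_at(p5,whs1), truck_at(t3,whs2)}

== RESULT ==
["pkg_at(p4,gate)", "pkg_at(p5,whs1)", "truck_at(t3,whs2)"]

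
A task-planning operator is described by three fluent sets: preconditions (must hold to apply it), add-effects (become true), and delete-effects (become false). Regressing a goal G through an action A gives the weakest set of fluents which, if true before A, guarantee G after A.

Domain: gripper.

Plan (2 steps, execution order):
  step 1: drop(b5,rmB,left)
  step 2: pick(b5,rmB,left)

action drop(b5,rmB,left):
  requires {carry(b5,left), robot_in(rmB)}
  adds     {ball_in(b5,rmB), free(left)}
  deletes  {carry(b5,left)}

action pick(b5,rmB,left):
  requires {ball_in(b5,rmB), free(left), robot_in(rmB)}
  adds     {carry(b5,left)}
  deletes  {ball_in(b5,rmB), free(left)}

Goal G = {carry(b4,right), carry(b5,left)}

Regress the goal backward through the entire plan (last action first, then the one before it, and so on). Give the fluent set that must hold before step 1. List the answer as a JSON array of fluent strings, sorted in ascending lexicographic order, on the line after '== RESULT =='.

Work backward from the goal:
  through step 2 (pick(b5,rmB,left)): drop {carry(b5,left)}, keep {carry(b4,right)}, require {ball_in(b5,rmB), free(left), robot_in(rmB)}
    → {ball_in(b5,rmB), carry(b4,right), free(left), robot_in(rmB)}
  through step 1 (drop(b5,rmB,left)): drop {ball_in(b5,rmB), free(left)}, keep {carry(b4,right), robot_in(rmB)}, require {carry(b5,left), robot_in(rmB)}
    → {carry(b4,right), carry(b5,left), robot_in(rmB)}

== RESULT ==
["carry(b4,right)", "carry(b5,left)", "robot_in(rmB)"]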